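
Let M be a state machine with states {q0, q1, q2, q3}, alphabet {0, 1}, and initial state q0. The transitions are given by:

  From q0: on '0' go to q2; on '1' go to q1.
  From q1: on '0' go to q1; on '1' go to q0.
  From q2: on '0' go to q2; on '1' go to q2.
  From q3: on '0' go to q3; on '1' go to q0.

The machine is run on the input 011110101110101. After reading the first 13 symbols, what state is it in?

Trace: q0 -0-> q2 -1-> q2 -1-> q2 -1-> q2 -1-> q2 -0-> q2 -1-> q2 -0-> q2 -1-> q2 -1-> q2 -1-> q2 -0-> q2 -1-> q2
After 13 symbols: q2.

q2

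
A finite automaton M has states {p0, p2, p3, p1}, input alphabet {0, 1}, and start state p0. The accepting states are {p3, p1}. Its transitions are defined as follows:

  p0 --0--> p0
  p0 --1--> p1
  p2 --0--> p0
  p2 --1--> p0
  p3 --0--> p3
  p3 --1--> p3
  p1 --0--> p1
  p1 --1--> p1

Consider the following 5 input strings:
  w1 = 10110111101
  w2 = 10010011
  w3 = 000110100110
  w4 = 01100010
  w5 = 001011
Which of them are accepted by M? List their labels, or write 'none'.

w1, w2, w3, w4, w5

w1: Trace: p0 -1-> p1 -0-> p1 -1-> p1 -1-> p1 -0-> p1 -1-> p1 -1-> p1 -1-> p1 -1-> p1 -0-> p1 -1-> p1  → end p1, accepted
w2: Trace: p0 -1-> p1 -0-> p1 -0-> p1 -1-> p1 -0-> p1 -0-> p1 -1-> p1 -1-> p1  → end p1, accepted
w3: Trace: p0 -0-> p0 -0-> p0 -0-> p0 -1-> p1 -1-> p1 -0-> p1 -1-> p1 -0-> p1 -0-> p1 -1-> p1 -1-> p1 -0-> p1  → end p1, accepted
w4: Trace: p0 -0-> p0 -1-> p1 -1-> p1 -0-> p1 -0-> p1 -0-> p1 -1-> p1 -0-> p1  → end p1, accepted
w5: Trace: p0 -0-> p0 -0-> p0 -1-> p1 -0-> p1 -1-> p1 -1-> p1  → end p1, accepted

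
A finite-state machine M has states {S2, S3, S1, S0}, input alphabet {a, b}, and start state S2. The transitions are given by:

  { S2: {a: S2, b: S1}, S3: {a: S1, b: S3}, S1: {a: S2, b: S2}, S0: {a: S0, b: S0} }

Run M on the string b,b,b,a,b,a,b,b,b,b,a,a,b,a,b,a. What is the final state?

S2

S2 → S1 → S2 → S1 → S2 → S1 → S2 → S1 → S2 → S1 → S2 → S2 → S2 → S1 → S2 → S1 → S2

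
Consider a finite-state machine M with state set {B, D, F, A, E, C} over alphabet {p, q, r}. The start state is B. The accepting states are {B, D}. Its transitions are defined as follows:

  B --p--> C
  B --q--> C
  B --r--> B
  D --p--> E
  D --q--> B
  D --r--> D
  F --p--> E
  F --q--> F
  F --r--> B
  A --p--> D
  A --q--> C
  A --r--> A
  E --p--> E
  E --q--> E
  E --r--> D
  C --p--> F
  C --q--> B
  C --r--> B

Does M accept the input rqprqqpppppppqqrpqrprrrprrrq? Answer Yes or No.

Yes

start at B
read 'r': B → B
read 'q': B → C
read 'p': C → F
read 'r': F → B
read 'q': B → C
read 'q': C → B
read 'p': B → C
read 'p': C → F
read 'p': F → E
read 'p': E → E
read 'p': E → E
read 'p': E → E
read 'p': E → E
read 'q': E → E
read 'q': E → E
read 'r': E → D
read 'p': D → E
read 'q': E → E
read 'r': E → D
read 'p': D → E
read 'r': E → D
read 'r': D → D
read 'r': D → D
read 'p': D → E
read 'r': E → D
read 'r': D → D
read 'r': D → D
read 'q': D → B
End state B is accepting.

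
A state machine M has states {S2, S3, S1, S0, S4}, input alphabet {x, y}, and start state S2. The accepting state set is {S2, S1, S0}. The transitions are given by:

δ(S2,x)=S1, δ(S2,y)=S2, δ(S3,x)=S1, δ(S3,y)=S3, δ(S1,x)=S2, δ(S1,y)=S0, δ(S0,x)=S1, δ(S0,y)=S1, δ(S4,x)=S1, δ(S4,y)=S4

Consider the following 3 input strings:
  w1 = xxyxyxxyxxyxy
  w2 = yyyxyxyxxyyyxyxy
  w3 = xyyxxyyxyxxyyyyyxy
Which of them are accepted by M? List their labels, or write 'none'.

w1, w2, w3

w1: S2 → S1 → S2 → S2 → S1 → S0 → S1 → S2 → S2 → S1 → S2 → S2 → S1 → S0  → end S0, accepted
w2: S2 → S2 → S2 → S2 → S1 → S0 → S1 → S0 → S1 → S2 → S2 → S2 → S2 → S1 → S0 → S1 → S0  → end S0, accepted
w3: S2 → S1 → S0 → S1 → S2 → S1 → S0 → S1 → S2 → S2 → S1 → S2 → S2 → S2 → S2 → S2 → S2 → S1 → S0  → end S0, accepted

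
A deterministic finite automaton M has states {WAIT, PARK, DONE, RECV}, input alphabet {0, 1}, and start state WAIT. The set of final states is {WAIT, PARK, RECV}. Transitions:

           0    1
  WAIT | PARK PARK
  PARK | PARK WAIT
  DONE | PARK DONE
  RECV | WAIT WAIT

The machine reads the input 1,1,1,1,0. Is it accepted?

Yes

WAIT → PARK → WAIT → PARK → WAIT → PARK
End state PARK is accepting.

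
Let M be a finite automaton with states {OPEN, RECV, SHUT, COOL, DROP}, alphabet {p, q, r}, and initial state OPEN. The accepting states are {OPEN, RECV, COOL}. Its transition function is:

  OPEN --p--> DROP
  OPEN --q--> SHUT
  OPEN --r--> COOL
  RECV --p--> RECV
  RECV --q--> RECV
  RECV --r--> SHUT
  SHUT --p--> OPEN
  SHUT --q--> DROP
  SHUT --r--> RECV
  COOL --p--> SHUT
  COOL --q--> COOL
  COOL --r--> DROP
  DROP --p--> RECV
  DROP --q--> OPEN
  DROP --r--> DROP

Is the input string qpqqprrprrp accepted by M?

Yes

Trace: OPEN -q-> SHUT -p-> OPEN -q-> SHUT -q-> DROP -p-> RECV -r-> SHUT -r-> RECV -p-> RECV -r-> SHUT -r-> RECV -p-> RECV
End state RECV is accepting.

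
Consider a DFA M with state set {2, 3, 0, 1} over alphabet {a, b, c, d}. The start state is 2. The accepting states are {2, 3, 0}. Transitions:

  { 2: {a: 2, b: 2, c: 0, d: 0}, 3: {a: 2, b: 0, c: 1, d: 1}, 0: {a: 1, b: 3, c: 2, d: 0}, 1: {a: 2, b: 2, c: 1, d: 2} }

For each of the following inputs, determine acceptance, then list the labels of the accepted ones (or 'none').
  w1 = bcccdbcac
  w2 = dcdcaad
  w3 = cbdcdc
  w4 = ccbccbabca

w1, w2, w3

w1: 2 → 2 → 0 → 2 → 0 → 0 → 3 → 1 → 2 → 0  → end 0, accepted
w2: 2 → 0 → 2 → 0 → 2 → 2 → 2 → 0  → end 0, accepted
w3: 2 → 0 → 3 → 1 → 1 → 2 → 0  → end 0, accepted
w4: 2 → 0 → 2 → 2 → 0 → 2 → 2 → 2 → 2 → 0 → 1  → end 1, rejected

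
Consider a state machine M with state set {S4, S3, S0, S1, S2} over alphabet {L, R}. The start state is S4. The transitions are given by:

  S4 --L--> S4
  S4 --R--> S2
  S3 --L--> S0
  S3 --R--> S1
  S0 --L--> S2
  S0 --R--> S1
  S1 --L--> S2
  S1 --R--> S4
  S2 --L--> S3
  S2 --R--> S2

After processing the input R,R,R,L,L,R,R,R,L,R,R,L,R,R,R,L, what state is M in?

S4 → S2 → S2 → S2 → S3 → S0 → S1 → S4 → S2 → S3 → S1 → S4 → S4 → S2 → S2 → S2 → S3

S3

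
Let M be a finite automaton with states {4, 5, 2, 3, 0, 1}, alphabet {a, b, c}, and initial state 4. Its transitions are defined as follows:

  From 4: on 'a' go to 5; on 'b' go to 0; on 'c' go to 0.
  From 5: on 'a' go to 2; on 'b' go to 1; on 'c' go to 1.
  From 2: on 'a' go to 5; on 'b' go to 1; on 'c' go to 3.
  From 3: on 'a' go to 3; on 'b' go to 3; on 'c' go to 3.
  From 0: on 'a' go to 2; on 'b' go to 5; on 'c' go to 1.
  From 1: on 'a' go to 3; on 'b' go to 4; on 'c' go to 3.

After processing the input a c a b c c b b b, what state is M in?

Trace: 4 -a-> 5 -c-> 1 -a-> 3 -b-> 3 -c-> 3 -c-> 3 -b-> 3 -b-> 3 -b-> 3

3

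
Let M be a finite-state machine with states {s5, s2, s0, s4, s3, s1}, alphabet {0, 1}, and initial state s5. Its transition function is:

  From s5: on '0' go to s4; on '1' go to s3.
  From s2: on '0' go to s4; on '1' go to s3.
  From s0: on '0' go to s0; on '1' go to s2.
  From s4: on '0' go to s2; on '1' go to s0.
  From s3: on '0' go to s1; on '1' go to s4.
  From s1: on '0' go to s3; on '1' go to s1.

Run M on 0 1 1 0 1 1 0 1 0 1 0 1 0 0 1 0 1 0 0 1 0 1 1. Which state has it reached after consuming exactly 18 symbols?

s0

s5 → s4 → s0 → s2 → s4 → s0 → s2 → s4 → s0 → s0 → s2 → s4 → s0 → s0 → s0 → s2 → s4 → s0 → s0
After 18 symbols: s0.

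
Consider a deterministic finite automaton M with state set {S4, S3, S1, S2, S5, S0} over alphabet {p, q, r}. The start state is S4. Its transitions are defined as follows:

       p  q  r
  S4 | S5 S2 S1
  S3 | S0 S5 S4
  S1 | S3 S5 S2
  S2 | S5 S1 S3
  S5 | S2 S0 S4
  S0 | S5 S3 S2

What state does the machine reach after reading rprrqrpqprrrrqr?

Trace: S4 -r-> S1 -p-> S3 -r-> S4 -r-> S1 -q-> S5 -r-> S4 -p-> S5 -q-> S0 -p-> S5 -r-> S4 -r-> S1 -r-> S2 -r-> S3 -q-> S5 -r-> S4

S4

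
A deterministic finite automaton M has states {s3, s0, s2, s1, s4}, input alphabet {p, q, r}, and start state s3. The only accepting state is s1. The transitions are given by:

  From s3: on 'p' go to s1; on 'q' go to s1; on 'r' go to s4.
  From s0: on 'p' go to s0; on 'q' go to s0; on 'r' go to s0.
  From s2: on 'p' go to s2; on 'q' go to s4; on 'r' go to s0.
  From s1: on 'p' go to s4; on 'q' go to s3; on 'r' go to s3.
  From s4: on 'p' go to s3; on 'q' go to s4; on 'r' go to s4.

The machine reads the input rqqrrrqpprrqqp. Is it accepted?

No

Trace: s3 -r-> s4 -q-> s4 -q-> s4 -r-> s4 -r-> s4 -r-> s4 -q-> s4 -p-> s3 -p-> s1 -r-> s3 -r-> s4 -q-> s4 -q-> s4 -p-> s3
End state s3 is not accepting.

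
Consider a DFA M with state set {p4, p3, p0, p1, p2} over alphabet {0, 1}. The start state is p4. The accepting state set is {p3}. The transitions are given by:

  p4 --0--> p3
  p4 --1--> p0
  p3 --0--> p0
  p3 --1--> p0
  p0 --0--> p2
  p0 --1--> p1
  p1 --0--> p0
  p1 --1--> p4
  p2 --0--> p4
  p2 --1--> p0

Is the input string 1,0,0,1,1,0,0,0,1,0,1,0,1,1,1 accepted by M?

No

Trace: p4 -1-> p0 -0-> p2 -0-> p4 -1-> p0 -1-> p1 -0-> p0 -0-> p2 -0-> p4 -1-> p0 -0-> p2 -1-> p0 -0-> p2 -1-> p0 -1-> p1 -1-> p4
End state p4 is not accepting.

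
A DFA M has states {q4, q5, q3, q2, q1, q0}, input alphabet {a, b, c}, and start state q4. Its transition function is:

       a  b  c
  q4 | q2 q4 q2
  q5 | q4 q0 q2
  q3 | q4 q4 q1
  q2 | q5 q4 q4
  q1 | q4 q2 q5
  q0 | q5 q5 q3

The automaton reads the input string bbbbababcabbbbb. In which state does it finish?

Trace: q4 -b-> q4 -b-> q4 -b-> q4 -b-> q4 -a-> q2 -b-> q4 -a-> q2 -b-> q4 -c-> q2 -a-> q5 -b-> q0 -b-> q5 -b-> q0 -b-> q5 -b-> q0

q0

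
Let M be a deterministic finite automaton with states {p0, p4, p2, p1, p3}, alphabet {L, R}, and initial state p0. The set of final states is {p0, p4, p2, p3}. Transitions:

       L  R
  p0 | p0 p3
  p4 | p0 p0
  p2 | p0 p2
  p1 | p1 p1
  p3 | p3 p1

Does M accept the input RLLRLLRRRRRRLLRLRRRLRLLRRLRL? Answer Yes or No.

start at p0
read 'R': p0 → p3
read 'L': p3 → p3
read 'L': p3 → p3
read 'R': p3 → p1
read 'L': p1 → p1
read 'L': p1 → p1
read 'R': p1 → p1
read 'R': p1 → p1
read 'R': p1 → p1
read 'R': p1 → p1
read 'R': p1 → p1
read 'R': p1 → p1
read 'L': p1 → p1
read 'L': p1 → p1
read 'R': p1 → p1
read 'L': p1 → p1
read 'R': p1 → p1
read 'R': p1 → p1
read 'R': p1 → p1
read 'L': p1 → p1
read 'R': p1 → p1
read 'L': p1 → p1
read 'L': p1 → p1
read 'R': p1 → p1
read 'R': p1 → p1
read 'L': p1 → p1
read 'R': p1 → p1
read 'L': p1 → p1
End state p1 is not accepting.

No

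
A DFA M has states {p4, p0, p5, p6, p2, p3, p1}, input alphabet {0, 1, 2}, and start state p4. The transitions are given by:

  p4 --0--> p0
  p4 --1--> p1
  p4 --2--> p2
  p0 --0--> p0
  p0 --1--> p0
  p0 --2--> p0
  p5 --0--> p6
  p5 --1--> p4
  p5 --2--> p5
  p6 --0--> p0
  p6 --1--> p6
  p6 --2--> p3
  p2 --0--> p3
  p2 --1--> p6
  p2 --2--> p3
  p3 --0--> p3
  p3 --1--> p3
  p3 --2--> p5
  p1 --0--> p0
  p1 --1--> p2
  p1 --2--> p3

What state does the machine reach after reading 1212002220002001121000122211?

p0

Trace: p4 -1-> p1 -2-> p3 -1-> p3 -2-> p5 -0-> p6 -0-> p0 -2-> p0 -2-> p0 -2-> p0 -0-> p0 -0-> p0 -0-> p0 -2-> p0 -0-> p0 -0-> p0 -1-> p0 -1-> p0 -2-> p0 -1-> p0 -0-> p0 -0-> p0 -0-> p0 -1-> p0 -2-> p0 -2-> p0 -2-> p0 -1-> p0 -1-> p0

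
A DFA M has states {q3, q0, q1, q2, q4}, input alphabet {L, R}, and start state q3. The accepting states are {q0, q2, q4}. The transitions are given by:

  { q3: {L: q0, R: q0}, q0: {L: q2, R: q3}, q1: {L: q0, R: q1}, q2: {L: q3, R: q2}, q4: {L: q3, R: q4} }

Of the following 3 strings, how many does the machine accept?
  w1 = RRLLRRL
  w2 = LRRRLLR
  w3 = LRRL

w1: Trace: q3 -R-> q0 -R-> q3 -L-> q0 -L-> q2 -R-> q2 -R-> q2 -L-> q3  → end q3, rejected
w2: Trace: q3 -L-> q0 -R-> q3 -R-> q0 -R-> q3 -L-> q0 -L-> q2 -R-> q2  → end q2, accepted
w3: Trace: q3 -L-> q0 -R-> q3 -R-> q0 -L-> q2  → end q2, accepted

2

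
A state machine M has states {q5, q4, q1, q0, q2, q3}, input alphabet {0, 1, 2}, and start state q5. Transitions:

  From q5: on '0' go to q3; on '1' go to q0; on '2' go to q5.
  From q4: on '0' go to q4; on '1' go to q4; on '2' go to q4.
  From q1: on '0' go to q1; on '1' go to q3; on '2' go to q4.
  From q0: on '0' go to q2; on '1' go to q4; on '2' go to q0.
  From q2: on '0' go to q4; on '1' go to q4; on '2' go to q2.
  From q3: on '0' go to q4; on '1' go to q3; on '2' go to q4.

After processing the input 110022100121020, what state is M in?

start at q5
read '1': q5 → q0
read '1': q0 → q4
read '0': q4 → q4
read '0': q4 → q4
read '2': q4 → q4
read '2': q4 → q4
read '1': q4 → q4
read '0': q4 → q4
read '0': q4 → q4
read '1': q4 → q4
read '2': q4 → q4
read '1': q4 → q4
read '0': q4 → q4
read '2': q4 → q4
read '0': q4 → q4

q4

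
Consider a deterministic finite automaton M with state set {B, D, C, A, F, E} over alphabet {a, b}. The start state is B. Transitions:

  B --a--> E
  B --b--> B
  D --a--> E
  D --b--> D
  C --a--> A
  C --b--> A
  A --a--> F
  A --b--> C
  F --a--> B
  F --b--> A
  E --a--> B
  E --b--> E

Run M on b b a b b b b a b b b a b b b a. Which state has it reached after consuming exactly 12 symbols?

E

start at B
read 'b': B → B
read 'b': B → B
read 'a': B → E
read 'b': E → E
read 'b': E → E
read 'b': E → E
read 'b': E → E
read 'a': E → B
read 'b': B → B
read 'b': B → B
read 'b': B → B
read 'a': B → E
After 12 symbols: E.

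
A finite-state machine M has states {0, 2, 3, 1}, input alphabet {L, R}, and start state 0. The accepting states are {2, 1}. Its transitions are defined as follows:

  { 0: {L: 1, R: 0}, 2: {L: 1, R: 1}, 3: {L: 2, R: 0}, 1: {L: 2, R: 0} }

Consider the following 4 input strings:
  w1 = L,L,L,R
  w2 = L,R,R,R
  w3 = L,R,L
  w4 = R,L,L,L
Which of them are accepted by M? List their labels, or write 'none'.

w3, w4

w1:
  start at 0
  read 'L': 0 → 1
  read 'L': 1 → 2
  read 'L': 2 → 1
  read 'R': 1 → 0
  end 0, rejected
w2:
  start at 0
  read 'L': 0 → 1
  read 'R': 1 → 0
  read 'R': 0 → 0
  read 'R': 0 → 0
  end 0, rejected
w3:
  start at 0
  read 'L': 0 → 1
  read 'R': 1 → 0
  read 'L': 0 → 1
  end 1, accepted
w4:
  start at 0
  read 'R': 0 → 0
  read 'L': 0 → 1
  read 'L': 1 → 2
  read 'L': 2 → 1
  end 1, accepted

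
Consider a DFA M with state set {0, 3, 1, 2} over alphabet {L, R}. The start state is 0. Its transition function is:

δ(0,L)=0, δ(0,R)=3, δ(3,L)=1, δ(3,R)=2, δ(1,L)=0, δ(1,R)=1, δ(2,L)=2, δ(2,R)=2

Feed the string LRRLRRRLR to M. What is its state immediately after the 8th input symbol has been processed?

start at 0
read 'L': 0 → 0
read 'R': 0 → 3
read 'R': 3 → 2
read 'L': 2 → 2
read 'R': 2 → 2
read 'R': 2 → 2
read 'R': 2 → 2
read 'L': 2 → 2
After 8 symbols: 2.

2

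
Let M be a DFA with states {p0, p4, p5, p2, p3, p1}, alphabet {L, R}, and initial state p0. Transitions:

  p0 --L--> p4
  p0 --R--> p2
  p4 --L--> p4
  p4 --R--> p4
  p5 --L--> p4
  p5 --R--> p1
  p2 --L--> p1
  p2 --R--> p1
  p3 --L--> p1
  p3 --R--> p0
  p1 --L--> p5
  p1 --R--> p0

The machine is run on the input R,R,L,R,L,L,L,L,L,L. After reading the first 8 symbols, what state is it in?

p4

p0 → p2 → p1 → p5 → p1 → p5 → p4 → p4 → p4
After 8 symbols: p4.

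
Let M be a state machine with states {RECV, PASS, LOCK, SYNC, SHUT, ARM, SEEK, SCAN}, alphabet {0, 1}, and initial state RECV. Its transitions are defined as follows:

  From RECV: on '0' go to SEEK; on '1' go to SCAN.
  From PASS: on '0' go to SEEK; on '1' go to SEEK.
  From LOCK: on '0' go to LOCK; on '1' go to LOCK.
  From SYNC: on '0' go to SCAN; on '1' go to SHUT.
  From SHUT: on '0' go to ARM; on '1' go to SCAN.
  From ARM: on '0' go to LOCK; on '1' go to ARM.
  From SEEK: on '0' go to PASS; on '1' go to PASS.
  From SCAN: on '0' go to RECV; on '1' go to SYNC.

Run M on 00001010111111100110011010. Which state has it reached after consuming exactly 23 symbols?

SEEK

RECV → SEEK → PASS → SEEK → PASS → SEEK → PASS → SEEK → PASS → SEEK → PASS → SEEK → PASS → SEEK → PASS → SEEK → PASS → SEEK → PASS → SEEK → PASS → SEEK → PASS → SEEK
After 23 symbols: SEEK.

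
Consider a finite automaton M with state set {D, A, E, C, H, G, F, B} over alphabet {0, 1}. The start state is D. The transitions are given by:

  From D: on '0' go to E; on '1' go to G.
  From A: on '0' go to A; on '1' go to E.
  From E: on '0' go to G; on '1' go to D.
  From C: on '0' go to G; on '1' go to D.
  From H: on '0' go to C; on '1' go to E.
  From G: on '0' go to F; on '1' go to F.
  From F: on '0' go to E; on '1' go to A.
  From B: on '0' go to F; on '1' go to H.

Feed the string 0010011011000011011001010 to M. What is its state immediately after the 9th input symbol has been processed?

E

start at D
read '0': D → E
read '0': E → G
read '1': G → F
read '0': F → E
read '0': E → G
read '1': G → F
read '1': F → A
read '0': A → A
read '1': A → E
After 9 symbols: E.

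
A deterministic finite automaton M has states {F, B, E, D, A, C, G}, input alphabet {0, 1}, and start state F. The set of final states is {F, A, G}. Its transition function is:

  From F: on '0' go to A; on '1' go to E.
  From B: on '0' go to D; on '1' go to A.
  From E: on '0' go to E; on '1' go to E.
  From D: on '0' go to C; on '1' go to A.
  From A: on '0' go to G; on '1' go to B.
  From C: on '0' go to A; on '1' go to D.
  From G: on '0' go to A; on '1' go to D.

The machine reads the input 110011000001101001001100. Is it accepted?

No

Trace: F -1-> E -1-> E -0-> E -0-> E -1-> E -1-> E -0-> E -0-> E -0-> E -0-> E -0-> E -1-> E -1-> E -0-> E -1-> E -0-> E -0-> E -1-> E -0-> E -0-> E -1-> E -1-> E -0-> E -0-> E
End state E is not accepting.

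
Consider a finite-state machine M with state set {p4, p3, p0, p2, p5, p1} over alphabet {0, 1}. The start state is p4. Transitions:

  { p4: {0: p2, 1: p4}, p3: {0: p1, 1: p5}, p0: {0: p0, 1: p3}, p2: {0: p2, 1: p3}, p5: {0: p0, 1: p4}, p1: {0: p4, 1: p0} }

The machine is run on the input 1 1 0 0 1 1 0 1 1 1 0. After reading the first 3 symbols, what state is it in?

p4 → p4 → p4 → p2
After 3 symbols: p2.

p2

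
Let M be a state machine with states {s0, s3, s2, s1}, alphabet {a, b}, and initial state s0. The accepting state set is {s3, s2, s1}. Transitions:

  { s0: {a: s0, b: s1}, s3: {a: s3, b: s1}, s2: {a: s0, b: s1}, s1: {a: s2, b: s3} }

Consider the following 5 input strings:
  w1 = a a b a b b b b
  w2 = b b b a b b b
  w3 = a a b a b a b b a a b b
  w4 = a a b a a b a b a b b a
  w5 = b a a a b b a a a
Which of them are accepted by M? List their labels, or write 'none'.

w1:
  start at s0
  read 'a': s0 → s0
  read 'a': s0 → s0
  read 'b': s0 → s1
  read 'a': s1 → s2
  read 'b': s2 → s1
  read 'b': s1 → s3
  read 'b': s3 → s1
  read 'b': s1 → s3
  end s3, accepted
w2:
  start at s0
  read 'b': s0 → s1
  read 'b': s1 → s3
  read 'b': s3 → s1
  read 'a': s1 → s2
  read 'b': s2 → s1
  read 'b': s1 → s3
  read 'b': s3 → s1
  end s1, accepted
w3:
  start at s0
  read 'a': s0 → s0
  read 'a': s0 → s0
  read 'b': s0 → s1
  read 'a': s1 → s2
  read 'b': s2 → s1
  read 'a': s1 → s2
  read 'b': s2 → s1
  read 'b': s1 → s3
  read 'a': s3 → s3
  read 'a': s3 → s3
  read 'b': s3 → s1
  read 'b': s1 → s3
  end s3, accepted
w4:
  start at s0
  read 'a': s0 → s0
  read 'a': s0 → s0
  read 'b': s0 → s1
  read 'a': s1 → s2
  read 'a': s2 → s0
  read 'b': s0 → s1
  read 'a': s1 → s2
  read 'b': s2 → s1
  read 'a': s1 → s2
  read 'b': s2 → s1
  read 'b': s1 → s3
  read 'a': s3 → s3
  end s3, accepted
w5:
  start at s0
  read 'b': s0 → s1
  read 'a': s1 → s2
  read 'a': s2 → s0
  read 'a': s0 → s0
  read 'b': s0 → s1
  read 'b': s1 → s3
  read 'a': s3 → s3
  read 'a': s3 → s3
  read 'a': s3 → s3
  end s3, accepted

w1, w2, w3, w4, w5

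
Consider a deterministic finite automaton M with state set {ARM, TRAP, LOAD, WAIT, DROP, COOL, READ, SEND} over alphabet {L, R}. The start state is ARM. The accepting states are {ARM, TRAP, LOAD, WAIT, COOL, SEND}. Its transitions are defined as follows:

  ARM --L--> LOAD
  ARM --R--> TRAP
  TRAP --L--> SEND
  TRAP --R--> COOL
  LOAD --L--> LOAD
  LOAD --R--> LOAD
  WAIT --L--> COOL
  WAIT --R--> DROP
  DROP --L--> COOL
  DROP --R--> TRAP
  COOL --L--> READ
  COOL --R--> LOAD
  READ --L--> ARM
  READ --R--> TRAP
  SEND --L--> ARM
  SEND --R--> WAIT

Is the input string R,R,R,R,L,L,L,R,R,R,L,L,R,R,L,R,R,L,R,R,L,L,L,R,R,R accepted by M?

ARM → TRAP → COOL → LOAD → LOAD → LOAD → LOAD → LOAD → LOAD → LOAD → LOAD → LOAD → LOAD → LOAD → LOAD → LOAD → LOAD → LOAD → LOAD → LOAD → LOAD → LOAD → LOAD → LOAD → LOAD → LOAD → LOAD
End state LOAD is accepting.

Yes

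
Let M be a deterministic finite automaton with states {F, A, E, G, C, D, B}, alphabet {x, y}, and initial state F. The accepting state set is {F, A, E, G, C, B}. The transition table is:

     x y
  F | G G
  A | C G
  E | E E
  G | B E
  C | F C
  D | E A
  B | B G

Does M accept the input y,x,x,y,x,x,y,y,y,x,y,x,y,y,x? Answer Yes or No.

Trace: F -y-> G -x-> B -x-> B -y-> G -x-> B -x-> B -y-> G -y-> E -y-> E -x-> E -y-> E -x-> E -y-> E -y-> E -x-> E
End state E is accepting.

Yes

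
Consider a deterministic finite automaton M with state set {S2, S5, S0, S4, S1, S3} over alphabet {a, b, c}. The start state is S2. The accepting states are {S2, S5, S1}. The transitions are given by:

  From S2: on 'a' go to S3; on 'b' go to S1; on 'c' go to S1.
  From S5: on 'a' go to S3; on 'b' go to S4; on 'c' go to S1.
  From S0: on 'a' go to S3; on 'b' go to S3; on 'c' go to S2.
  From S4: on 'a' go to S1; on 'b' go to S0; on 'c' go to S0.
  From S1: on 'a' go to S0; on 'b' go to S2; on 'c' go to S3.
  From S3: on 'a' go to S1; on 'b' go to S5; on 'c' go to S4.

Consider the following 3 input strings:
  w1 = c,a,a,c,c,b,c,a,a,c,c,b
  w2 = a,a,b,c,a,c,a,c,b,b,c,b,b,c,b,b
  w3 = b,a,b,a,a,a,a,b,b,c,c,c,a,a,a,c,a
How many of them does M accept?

w1:
  start at S2
  read 'c': S2 → S1
  read 'a': S1 → S0
  read 'a': S0 → S3
  read 'c': S3 → S4
  read 'c': S4 → S0
  read 'b': S0 → S3
  read 'c': S3 → S4
  read 'a': S4 → S1
  read 'a': S1 → S0
  read 'c': S0 → S2
  read 'c': S2 → S1
  read 'b': S1 → S2
  end S2, accepted
w2:
  start at S2
  read 'a': S2 → S3
  read 'a': S3 → S1
  read 'b': S1 → S2
  read 'c': S2 → S1
  read 'a': S1 → S0
  read 'c': S0 → S2
  read 'a': S2 → S3
  read 'c': S3 → S4
  read 'b': S4 → S0
  read 'b': S0 → S3
  read 'c': S3 → S4
  read 'b': S4 → S0
  read 'b': S0 → S3
  read 'c': S3 → S4
  read 'b': S4 → S0
  read 'b': S0 → S3
  end S3, rejected
w3:
  start at S2
  read 'b': S2 → S1
  read 'a': S1 → S0
  read 'b': S0 → S3
  read 'a': S3 → S1
  read 'a': S1 → S0
  read 'a': S0 → S3
  read 'a': S3 → S1
  read 'b': S1 → S2
  read 'b': S2 → S1
  read 'c': S1 → S3
  read 'c': S3 → S4
  read 'c': S4 → S0
  read 'a': S0 → S3
  read 'a': S3 → S1
  read 'a': S1 → S0
  read 'c': S0 → S2
  read 'a': S2 → S3
  end S3, rejected

1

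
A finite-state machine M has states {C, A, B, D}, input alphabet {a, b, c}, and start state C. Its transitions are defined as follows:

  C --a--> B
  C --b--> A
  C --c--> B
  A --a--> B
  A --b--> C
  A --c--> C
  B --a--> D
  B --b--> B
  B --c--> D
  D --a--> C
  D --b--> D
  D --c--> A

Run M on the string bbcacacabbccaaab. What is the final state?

D

C → A → C → B → D → A → B → D → C → A → C → B → D → C → B → D → D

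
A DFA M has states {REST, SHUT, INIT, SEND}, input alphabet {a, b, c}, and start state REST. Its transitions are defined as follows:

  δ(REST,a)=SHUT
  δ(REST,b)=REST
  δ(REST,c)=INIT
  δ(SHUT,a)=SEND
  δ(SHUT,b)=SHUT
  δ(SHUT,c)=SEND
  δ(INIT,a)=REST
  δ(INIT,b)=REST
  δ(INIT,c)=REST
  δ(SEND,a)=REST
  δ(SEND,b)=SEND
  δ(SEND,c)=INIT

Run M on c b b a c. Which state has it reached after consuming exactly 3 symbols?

REST

Trace: REST -c-> INIT -b-> REST -b-> REST
After 3 symbols: REST.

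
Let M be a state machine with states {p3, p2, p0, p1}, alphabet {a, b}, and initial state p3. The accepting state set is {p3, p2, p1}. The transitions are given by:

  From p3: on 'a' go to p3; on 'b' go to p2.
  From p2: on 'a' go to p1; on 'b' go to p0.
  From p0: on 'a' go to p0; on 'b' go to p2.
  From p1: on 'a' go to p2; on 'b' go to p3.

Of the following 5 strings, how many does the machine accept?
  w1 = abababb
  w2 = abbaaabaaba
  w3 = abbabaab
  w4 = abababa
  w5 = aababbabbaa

2

w1: p3 → p3 → p2 → p1 → p3 → p3 → p2 → p0  → end p0, rejected
w2: p3 → p3 → p2 → p0 → p0 → p0 → p0 → p2 → p1 → p2 → p0 → p0  → end p0, rejected
w3: p3 → p3 → p2 → p0 → p0 → p2 → p1 → p2 → p0  → end p0, rejected
w4: p3 → p3 → p2 → p1 → p3 → p3 → p2 → p1  → end p1, accepted
w5: p3 → p3 → p3 → p2 → p1 → p3 → p2 → p1 → p3 → p2 → p1 → p2  → end p2, accepted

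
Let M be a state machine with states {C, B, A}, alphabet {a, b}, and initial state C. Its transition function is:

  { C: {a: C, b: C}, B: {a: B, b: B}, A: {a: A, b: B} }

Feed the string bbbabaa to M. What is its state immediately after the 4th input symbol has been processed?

C

start at C
read 'b': C → C
read 'b': C → C
read 'b': C → C
read 'a': C → C
After 4 symbols: C.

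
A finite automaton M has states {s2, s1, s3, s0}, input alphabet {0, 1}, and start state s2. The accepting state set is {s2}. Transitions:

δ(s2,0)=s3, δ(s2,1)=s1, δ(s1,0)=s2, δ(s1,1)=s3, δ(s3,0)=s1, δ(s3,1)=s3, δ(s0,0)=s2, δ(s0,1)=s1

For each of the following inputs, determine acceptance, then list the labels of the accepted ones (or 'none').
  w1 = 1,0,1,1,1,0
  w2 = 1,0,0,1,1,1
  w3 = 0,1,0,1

w1:
  start at s2
  read '1': s2 → s1
  read '0': s1 → s2
  read '1': s2 → s1
  read '1': s1 → s3
  read '1': s3 → s3
  read '0': s3 → s1
  end s1, rejected
w2:
  start at s2
  read '1': s2 → s1
  read '0': s1 → s2
  read '0': s2 → s3
  read '1': s3 → s3
  read '1': s3 → s3
  read '1': s3 → s3
  end s3, rejected
w3:
  start at s2
  read '0': s2 → s3
  read '1': s3 → s3
  read '0': s3 → s1
  read '1': s1 → s3
  end s3, rejected

none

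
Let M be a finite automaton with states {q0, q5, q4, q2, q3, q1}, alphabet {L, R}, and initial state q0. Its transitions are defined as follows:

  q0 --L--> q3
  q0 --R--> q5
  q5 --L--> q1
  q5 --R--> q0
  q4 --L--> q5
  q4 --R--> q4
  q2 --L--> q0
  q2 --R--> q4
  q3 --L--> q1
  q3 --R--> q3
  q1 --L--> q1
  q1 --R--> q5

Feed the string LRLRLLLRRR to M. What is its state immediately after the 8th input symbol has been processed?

q5

start at q0
read 'L': q0 → q3
read 'R': q3 → q3
read 'L': q3 → q1
read 'R': q1 → q5
read 'L': q5 → q1
read 'L': q1 → q1
read 'L': q1 → q1
read 'R': q1 → q5
After 8 symbols: q5.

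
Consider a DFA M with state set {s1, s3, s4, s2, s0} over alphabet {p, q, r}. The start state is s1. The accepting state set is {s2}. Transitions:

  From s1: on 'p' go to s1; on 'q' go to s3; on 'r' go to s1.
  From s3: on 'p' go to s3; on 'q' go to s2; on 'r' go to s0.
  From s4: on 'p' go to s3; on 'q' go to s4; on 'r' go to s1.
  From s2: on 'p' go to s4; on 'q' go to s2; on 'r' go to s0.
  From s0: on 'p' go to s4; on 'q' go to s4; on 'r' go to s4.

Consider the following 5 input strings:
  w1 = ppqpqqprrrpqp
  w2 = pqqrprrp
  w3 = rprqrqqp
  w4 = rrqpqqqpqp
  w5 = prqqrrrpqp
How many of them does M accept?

0

w1: Trace: s1 -p-> s1 -p-> s1 -q-> s3 -p-> s3 -q-> s2 -q-> s2 -p-> s4 -r-> s1 -r-> s1 -r-> s1 -p-> s1 -q-> s3 -p-> s3  → end s3, rejected
w2: Trace: s1 -p-> s1 -q-> s3 -q-> s2 -r-> s0 -p-> s4 -r-> s1 -r-> s1 -p-> s1  → end s1, rejected
w3: Trace: s1 -r-> s1 -p-> s1 -r-> s1 -q-> s3 -r-> s0 -q-> s4 -q-> s4 -p-> s3  → end s3, rejected
w4: Trace: s1 -r-> s1 -r-> s1 -q-> s3 -p-> s3 -q-> s2 -q-> s2 -q-> s2 -p-> s4 -q-> s4 -p-> s3  → end s3, rejected
w5: Trace: s1 -p-> s1 -r-> s1 -q-> s3 -q-> s2 -r-> s0 -r-> s4 -r-> s1 -p-> s1 -q-> s3 -p-> s3  → end s3, rejected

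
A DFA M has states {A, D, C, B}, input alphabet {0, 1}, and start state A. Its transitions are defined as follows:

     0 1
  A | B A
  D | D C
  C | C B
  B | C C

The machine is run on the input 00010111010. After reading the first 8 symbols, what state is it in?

start at A
read '0': A → B
read '0': B → C
read '0': C → C
read '1': C → B
read '0': B → C
read '1': C → B
read '1': B → C
read '1': C → B
After 8 symbols: B.

B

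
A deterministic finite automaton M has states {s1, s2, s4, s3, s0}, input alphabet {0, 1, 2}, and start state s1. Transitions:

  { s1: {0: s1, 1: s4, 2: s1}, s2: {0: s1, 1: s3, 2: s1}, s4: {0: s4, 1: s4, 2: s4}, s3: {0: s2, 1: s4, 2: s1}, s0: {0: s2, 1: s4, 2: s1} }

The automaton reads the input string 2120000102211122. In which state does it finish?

s1 → s1 → s4 → s4 → s4 → s4 → s4 → s4 → s4 → s4 → s4 → s4 → s4 → s4 → s4 → s4 → s4

s4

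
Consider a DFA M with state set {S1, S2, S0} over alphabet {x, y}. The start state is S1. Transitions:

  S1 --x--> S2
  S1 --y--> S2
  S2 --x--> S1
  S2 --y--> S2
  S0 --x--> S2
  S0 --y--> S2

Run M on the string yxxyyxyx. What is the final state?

start at S1
read 'y': S1 → S2
read 'x': S2 → S1
read 'x': S1 → S2
read 'y': S2 → S2
read 'y': S2 → S2
read 'x': S2 → S1
read 'y': S1 → S2
read 'x': S2 → S1

S1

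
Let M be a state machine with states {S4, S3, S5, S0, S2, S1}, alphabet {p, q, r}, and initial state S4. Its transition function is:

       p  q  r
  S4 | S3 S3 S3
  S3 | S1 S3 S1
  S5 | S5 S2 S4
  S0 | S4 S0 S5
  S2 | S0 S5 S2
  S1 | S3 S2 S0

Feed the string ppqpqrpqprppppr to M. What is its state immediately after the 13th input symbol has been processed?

S5

S4 → S3 → S1 → S2 → S0 → S0 → S5 → S5 → S2 → S0 → S5 → S5 → S5 → S5
After 13 symbols: S5.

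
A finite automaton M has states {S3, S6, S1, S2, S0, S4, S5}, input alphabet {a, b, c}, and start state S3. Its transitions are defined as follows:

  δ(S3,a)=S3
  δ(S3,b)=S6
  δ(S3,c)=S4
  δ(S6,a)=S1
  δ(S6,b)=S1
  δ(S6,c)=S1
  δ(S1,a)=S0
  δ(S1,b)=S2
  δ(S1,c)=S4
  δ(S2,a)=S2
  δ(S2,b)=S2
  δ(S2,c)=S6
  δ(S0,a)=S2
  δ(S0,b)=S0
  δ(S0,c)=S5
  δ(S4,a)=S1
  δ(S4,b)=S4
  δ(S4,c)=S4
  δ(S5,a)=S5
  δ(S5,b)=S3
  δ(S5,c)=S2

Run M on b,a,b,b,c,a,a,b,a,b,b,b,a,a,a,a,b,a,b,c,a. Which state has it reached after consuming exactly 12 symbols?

S2

start at S3
read 'b': S3 → S6
read 'a': S6 → S1
read 'b': S1 → S2
read 'b': S2 → S2
read 'c': S2 → S6
read 'a': S6 → S1
read 'a': S1 → S0
read 'b': S0 → S0
read 'a': S0 → S2
read 'b': S2 → S2
read 'b': S2 → S2
read 'b': S2 → S2
After 12 symbols: S2.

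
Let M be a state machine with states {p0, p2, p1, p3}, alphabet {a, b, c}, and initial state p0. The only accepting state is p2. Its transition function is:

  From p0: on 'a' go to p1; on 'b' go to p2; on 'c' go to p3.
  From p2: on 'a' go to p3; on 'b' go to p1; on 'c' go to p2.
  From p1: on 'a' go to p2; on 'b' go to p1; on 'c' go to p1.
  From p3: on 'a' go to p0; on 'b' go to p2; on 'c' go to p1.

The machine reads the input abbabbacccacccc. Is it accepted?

Trace: p0 -a-> p1 -b-> p1 -b-> p1 -a-> p2 -b-> p1 -b-> p1 -a-> p2 -c-> p2 -c-> p2 -c-> p2 -a-> p3 -c-> p1 -c-> p1 -c-> p1 -c-> p1
End state p1 is not accepting.

No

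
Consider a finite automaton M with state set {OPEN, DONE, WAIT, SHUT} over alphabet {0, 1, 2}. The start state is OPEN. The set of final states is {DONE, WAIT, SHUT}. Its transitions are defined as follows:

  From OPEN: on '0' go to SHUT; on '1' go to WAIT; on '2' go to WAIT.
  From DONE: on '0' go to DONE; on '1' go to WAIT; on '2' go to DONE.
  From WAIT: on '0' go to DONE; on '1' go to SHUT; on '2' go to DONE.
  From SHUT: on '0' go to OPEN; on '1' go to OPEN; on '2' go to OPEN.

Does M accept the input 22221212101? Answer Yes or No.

Trace: OPEN -2-> WAIT -2-> DONE -2-> DONE -2-> DONE -1-> WAIT -2-> DONE -1-> WAIT -2-> DONE -1-> WAIT -0-> DONE -1-> WAIT
End state WAIT is accepting.

Yes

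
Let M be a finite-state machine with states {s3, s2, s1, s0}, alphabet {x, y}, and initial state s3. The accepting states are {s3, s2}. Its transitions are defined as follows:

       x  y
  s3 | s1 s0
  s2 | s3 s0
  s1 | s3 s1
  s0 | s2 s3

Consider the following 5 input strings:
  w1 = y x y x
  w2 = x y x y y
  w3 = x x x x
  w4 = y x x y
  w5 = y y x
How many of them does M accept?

3

w1: Trace: s3 -y-> s0 -x-> s2 -y-> s0 -x-> s2  → end s2, accepted
w2: Trace: s3 -x-> s1 -y-> s1 -x-> s3 -y-> s0 -y-> s3  → end s3, accepted
w3: Trace: s3 -x-> s1 -x-> s3 -x-> s1 -x-> s3  → end s3, accepted
w4: Trace: s3 -y-> s0 -x-> s2 -x-> s3 -y-> s0  → end s0, rejected
w5: Trace: s3 -y-> s0 -y-> s3 -x-> s1  → end s1, rejected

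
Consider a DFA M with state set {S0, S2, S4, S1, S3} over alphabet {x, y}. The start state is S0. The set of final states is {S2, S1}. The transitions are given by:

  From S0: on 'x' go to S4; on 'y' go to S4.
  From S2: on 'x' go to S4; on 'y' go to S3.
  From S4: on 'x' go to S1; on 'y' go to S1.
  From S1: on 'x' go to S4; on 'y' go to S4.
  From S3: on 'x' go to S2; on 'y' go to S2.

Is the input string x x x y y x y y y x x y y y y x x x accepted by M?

Yes

start at S0
read 'x': S0 → S4
read 'x': S4 → S1
read 'x': S1 → S4
read 'y': S4 → S1
read 'y': S1 → S4
read 'x': S4 → S1
read 'y': S1 → S4
read 'y': S4 → S1
read 'y': S1 → S4
read 'x': S4 → S1
read 'x': S1 → S4
read 'y': S4 → S1
read 'y': S1 → S4
read 'y': S4 → S1
read 'y': S1 → S4
read 'x': S4 → S1
read 'x': S1 → S4
read 'x': S4 → S1
End state S1 is accepting.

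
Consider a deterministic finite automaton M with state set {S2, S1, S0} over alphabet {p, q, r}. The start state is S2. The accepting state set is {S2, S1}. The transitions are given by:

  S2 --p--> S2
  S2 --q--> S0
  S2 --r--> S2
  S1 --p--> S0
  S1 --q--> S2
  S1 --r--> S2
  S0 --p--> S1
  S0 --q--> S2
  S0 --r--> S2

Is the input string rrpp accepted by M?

Trace: S2 -r-> S2 -r-> S2 -p-> S2 -p-> S2
End state S2 is accepting.

Yes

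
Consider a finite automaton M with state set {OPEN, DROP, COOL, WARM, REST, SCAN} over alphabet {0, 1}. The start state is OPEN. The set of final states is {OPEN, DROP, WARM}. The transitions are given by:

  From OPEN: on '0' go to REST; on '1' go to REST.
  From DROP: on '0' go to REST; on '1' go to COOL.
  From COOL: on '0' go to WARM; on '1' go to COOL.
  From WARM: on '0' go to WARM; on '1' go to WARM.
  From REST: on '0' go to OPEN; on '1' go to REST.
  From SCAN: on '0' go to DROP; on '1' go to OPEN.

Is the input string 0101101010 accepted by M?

OPEN → REST → REST → OPEN → REST → REST → OPEN → REST → OPEN → REST → OPEN
End state OPEN is accepting.

Yes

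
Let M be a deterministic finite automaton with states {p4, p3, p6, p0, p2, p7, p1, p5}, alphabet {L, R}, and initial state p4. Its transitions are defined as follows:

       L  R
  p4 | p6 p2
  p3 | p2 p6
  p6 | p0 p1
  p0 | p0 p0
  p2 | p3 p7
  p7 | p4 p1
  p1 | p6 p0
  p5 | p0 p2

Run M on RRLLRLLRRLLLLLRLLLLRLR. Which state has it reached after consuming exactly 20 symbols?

p0

Trace: p4 -R-> p2 -R-> p7 -L-> p4 -L-> p6 -R-> p1 -L-> p6 -L-> p0 -R-> p0 -R-> p0 -L-> p0 -L-> p0 -L-> p0 -L-> p0 -L-> p0 -R-> p0 -L-> p0 -L-> p0 -L-> p0 -L-> p0 -R-> p0
After 20 symbols: p0.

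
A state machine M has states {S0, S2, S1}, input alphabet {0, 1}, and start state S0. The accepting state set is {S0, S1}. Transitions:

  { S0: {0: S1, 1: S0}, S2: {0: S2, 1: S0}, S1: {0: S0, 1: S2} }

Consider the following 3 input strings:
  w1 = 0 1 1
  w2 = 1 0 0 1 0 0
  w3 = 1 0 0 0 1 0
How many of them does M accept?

2

w1: Trace: S0 -0-> S1 -1-> S2 -1-> S0  → end S0, accepted
w2: Trace: S0 -1-> S0 -0-> S1 -0-> S0 -1-> S0 -0-> S1 -0-> S0  → end S0, accepted
w3: Trace: S0 -1-> S0 -0-> S1 -0-> S0 -0-> S1 -1-> S2 -0-> S2  → end S2, rejected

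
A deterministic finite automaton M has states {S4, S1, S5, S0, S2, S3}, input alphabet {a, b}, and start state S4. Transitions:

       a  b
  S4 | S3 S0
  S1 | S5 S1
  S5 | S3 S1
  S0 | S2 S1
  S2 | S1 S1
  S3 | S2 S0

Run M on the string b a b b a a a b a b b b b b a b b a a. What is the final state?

S4 → S0 → S2 → S1 → S1 → S5 → S3 → S2 → S1 → S5 → S1 → S1 → S1 → S1 → S1 → S5 → S1 → S1 → S5 → S3

S3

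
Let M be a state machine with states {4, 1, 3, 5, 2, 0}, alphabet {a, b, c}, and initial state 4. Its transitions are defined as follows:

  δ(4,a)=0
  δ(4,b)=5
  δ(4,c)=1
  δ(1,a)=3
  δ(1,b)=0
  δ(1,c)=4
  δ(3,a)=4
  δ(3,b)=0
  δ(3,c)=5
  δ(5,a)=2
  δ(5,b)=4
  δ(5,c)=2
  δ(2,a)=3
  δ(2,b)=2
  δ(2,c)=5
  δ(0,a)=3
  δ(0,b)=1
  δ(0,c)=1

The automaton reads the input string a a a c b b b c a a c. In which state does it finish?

start at 4
read 'a': 4 → 0
read 'a': 0 → 3
read 'a': 3 → 4
read 'c': 4 → 1
read 'b': 1 → 0
read 'b': 0 → 1
read 'b': 1 → 0
read 'c': 0 → 1
read 'a': 1 → 3
read 'a': 3 → 4
read 'c': 4 → 1

1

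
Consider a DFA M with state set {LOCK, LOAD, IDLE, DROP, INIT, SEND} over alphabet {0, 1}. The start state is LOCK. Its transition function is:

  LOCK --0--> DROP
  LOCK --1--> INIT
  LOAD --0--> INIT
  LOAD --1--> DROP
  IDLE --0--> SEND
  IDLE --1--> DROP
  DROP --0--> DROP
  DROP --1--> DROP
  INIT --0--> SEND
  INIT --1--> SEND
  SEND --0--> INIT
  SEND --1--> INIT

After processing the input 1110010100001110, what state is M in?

Trace: LOCK -1-> INIT -1-> SEND -1-> INIT -0-> SEND -0-> INIT -1-> SEND -0-> INIT -1-> SEND -0-> INIT -0-> SEND -0-> INIT -0-> SEND -1-> INIT -1-> SEND -1-> INIT -0-> SEND

SEND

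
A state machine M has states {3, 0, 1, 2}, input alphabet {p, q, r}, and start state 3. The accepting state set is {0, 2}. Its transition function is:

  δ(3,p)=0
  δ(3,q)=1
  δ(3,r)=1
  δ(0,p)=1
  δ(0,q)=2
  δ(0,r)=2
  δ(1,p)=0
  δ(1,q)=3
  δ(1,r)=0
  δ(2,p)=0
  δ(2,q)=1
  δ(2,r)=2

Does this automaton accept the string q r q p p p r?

3 → 1 → 0 → 2 → 0 → 1 → 0 → 2
End state 2 is accepting.

Yes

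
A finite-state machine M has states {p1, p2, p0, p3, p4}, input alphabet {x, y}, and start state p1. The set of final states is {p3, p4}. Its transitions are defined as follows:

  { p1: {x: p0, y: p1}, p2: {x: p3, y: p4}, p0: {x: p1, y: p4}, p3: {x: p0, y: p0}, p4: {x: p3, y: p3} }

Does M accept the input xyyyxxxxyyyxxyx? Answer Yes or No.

Yes

Trace: p1 -x-> p0 -y-> p4 -y-> p3 -y-> p0 -x-> p1 -x-> p0 -x-> p1 -x-> p0 -y-> p4 -y-> p3 -y-> p0 -x-> p1 -x-> p0 -y-> p4 -x-> p3
End state p3 is accepting.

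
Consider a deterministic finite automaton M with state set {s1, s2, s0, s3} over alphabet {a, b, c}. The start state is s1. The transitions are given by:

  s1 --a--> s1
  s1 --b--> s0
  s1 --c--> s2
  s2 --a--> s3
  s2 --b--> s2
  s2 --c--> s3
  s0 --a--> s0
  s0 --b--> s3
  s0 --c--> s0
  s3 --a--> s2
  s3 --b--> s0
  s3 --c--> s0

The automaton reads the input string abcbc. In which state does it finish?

s0

start at s1
read 'a': s1 → s1
read 'b': s1 → s0
read 'c': s0 → s0
read 'b': s0 → s3
read 'c': s3 → s0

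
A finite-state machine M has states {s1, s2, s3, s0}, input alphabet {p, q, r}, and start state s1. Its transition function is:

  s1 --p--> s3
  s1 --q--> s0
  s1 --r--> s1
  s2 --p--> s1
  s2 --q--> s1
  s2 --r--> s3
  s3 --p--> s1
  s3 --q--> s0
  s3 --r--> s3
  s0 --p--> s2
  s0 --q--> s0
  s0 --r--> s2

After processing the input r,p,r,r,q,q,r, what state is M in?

s2

s1 → s1 → s3 → s3 → s3 → s0 → s0 → s2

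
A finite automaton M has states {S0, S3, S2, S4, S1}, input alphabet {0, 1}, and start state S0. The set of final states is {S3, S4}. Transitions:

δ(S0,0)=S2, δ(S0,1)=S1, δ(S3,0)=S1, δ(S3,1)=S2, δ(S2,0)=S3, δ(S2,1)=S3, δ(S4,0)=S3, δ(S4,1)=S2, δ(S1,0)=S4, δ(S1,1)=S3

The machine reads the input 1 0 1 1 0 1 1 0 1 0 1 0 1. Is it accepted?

No

start at S0
read '1': S0 → S1
read '0': S1 → S4
read '1': S4 → S2
read '1': S2 → S3
read '0': S3 → S1
read '1': S1 → S3
read '1': S3 → S2
read '0': S2 → S3
read '1': S3 → S2
read '0': S2 → S3
read '1': S3 → S2
read '0': S2 → S3
read '1': S3 → S2
End state S2 is not accepting.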